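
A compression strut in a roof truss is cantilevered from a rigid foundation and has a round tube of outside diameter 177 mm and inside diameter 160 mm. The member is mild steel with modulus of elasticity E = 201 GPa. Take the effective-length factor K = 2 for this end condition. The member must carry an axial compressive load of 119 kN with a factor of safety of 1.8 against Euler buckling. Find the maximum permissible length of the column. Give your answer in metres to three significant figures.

d_o = 177 mm, d_i = 160 mm
I = π(d_o⁴ − d_i⁴)/64 = π(177⁴ − 160.0⁴)/64 = 1.601×10^7 mm⁴
I = 1.601×10^-5 m⁴
Required critical load P_cr = n·P = 1.8 × 119 = 214.2 kN = 2.142×10^5 N
From P_cr = π²EI/(K·L)²:  L = (1/K)·√(π²EI/P_cr) = (1/2)·√(π²×2.01×10^11×1.601×10^-5/2.142×10^5)
L = 6.09 m

L_max ≈ 6.09 m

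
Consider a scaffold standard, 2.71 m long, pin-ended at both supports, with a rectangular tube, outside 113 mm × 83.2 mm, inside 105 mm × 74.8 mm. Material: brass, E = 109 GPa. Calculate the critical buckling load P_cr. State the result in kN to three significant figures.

P_cr ≈ 258 kN

Weak-axis I_min = (h_o·b_o³ − h_i·b_i³)/12 with b_o = 83.2, b_i = 74.80 mm (shorter outer/inner sides).
I_min = (113×83.2³ − 105.0×74.80³)/12 = 1.761×10^6 mm⁴
I = 1.761×10^6 mm⁴ = 1.761×10^-6 m⁴
Effective length L_e = K·L = 1 × 2.71 = 2.710 m
P_cr = π²EI / L_e² = π² × 109×10⁹ × 1.761×10^-6 / 2.710² = 2.580×10^5 N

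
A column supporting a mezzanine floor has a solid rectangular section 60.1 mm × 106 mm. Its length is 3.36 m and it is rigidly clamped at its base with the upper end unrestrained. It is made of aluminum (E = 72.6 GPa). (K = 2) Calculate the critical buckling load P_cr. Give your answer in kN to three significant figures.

Buckling occurs about the weak axis: I_min = h·b³/12 with b = 60.1 mm (the shorter side).
I_min = 106×60.1³/12 = 1.918×10^6 mm⁴
I = 1.918×10^6 mm⁴ = 1.918×10^-6 m⁴
Effective length L_e = K·L = 2 × 3.36 = 6.720 m
P_cr = π²EI / L_e² = π² × 72.6×10⁹ × 1.918×10^-6 / 6.720² = 3.043×10^4 N

P_cr ≈ 30.4 kN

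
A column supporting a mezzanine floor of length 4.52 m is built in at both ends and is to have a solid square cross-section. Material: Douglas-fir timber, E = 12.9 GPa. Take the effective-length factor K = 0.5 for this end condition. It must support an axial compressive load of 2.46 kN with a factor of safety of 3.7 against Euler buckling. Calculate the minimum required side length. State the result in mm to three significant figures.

a ≈ 45.8 mm

Required P_cr = n·P = 3.7 × 2.46 = 9.102 kN
L_e = K·L = 0.5 × 4.52 = 2.260 m
Required I = P_cr·L_e²/(π²E) = 9.102×10^3 × 2.260² / (π² × 1.29×10^10) = 3.651×10^-7 m⁴
I_req = 3.651×10^5 mm⁴
Solid square: I = a⁴/12  ⇒  a = (12I)^(1/4) = (12×3.651×10^5)^(1/4) = 45.8 mm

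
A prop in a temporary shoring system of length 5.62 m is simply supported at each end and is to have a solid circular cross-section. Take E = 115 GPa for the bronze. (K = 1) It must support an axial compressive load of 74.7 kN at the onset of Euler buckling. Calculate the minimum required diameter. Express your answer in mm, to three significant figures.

d ≈ 80.7 mm

L_e = K·L = 1 × 5.62 = 5.620 m
Required I = P_cr·L_e²/(π²E) = 7.470×10^4 × 5.620² / (π² × 1.15×10^11) = 2.079×10^-6 m⁴
I_req = 2.079×10^6 mm⁴
Solid circle: I = πd⁴/64  ⇒  d = (64I/π)^(1/4) = (64×2.079×10^6/π)^(1/4) = 80.7 mm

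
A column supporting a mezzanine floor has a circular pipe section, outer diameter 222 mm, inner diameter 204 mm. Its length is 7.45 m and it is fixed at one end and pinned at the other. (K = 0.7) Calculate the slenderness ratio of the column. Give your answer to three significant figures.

d_o = 222 mm, d_i = 204 mm
I = π(d_o⁴ − d_i⁴)/64 = π(222⁴ − 204.0⁴)/64 = 3.421×10^7 mm⁴
A = 6.022×10^3 mm²;  r_min = √(I/A) = √(3.421×10^7/6.022×10^3) = 75.37 mm
L_e = K·L = 0.7 × 7.45 m = 5.215 m = 5215.0 mm
λ = L_e / r_min = 5215.0 / 75.37 = 69.2

λ ≈ 69.2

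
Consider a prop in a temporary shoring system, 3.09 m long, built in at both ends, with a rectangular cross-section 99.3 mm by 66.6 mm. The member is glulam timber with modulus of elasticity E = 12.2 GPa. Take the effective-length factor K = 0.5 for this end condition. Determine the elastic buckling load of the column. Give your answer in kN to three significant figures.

P_cr ≈ 123 kN

Buckling occurs about the weak axis: I_min = h·b³/12 with b = 66.6 mm (the shorter side).
I_min = 99.3×66.6³/12 = 2.445×10^6 mm⁴
I = 2.445×10^6 mm⁴ = 2.445×10^-6 m⁴
Effective length L_e = K·L = 0.5 × 3.09 = 1.545 m
P_cr = π²EI / L_e² = π² × 12.2×10⁹ × 2.445×10^-6 / 1.545² = 1.233×10^5 N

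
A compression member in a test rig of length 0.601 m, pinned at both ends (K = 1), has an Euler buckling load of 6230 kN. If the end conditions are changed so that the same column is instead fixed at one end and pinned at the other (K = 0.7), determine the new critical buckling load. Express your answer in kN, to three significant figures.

P_cr ∝ 1/K², so P_cr,new = P_cr,old × (K_old/K_new)² = 6230 × (1/0.7)²
= 6230 × 2.041 = 12700 kN

P_cr ≈ 12700 kN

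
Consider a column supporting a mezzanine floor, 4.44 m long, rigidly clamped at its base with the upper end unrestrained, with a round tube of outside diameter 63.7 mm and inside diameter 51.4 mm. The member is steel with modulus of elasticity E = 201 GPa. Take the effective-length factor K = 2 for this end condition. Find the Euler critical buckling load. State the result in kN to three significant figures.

d_o = 63.7 mm, d_i = 51.4 mm
I = π(d_o⁴ − d_i⁴)/64 = π(63.7⁴ − 51.40⁴)/64 = 4.656×10^5 mm⁴
I = 4.656×10^5 mm⁴ = 4.656×10^-7 m⁴
Effective length L_e = K·L = 2 × 4.44 = 8.880 m
P_cr = π²EI / L_e² = π² × 201×10⁹ × 4.656×10^-7 / 8.880² = 1.171×10^4 N

P_cr ≈ 11.7 kN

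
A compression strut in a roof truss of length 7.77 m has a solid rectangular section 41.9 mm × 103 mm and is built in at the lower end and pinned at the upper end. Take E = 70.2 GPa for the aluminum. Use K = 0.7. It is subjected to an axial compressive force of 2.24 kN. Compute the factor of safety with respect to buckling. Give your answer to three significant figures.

Buckling occurs about the weak axis: I_min = h·b³/12 with b = 41.9 mm (the shorter side).
I_min = 103×41.9³/12 = 6.314×10^5 mm⁴
I = 6.314×10^5 mm⁴ = 6.314×10^-7 m⁴
Effective length L_e = K·L = 0.7 × 7.77 = 5.439 m
P_cr = π²EI / L_e² = π² × 70.2×10⁹ × 6.314×10^-7 / 5.439² = 1.479×10^4 N
Factor of safety n = P_cr / P = 14.788 / 2.24 = 6.60

n ≈ 6.60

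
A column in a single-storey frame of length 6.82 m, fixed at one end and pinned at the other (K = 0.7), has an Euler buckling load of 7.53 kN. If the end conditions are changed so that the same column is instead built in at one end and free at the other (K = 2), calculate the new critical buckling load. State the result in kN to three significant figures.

P_cr ∝ 1/K², so P_cr,new = P_cr,old × (K_old/K_new)² = 7.53 × (0.7/2)²
= 7.53 × 0.1225 = 0.922 kN

P_cr ≈ 0.922 kN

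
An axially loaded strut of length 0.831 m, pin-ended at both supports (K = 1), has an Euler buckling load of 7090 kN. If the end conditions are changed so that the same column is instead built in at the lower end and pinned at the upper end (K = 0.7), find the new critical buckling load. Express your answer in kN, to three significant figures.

P_cr ≈ 14500 kN

P_cr ∝ 1/K², so P_cr,new = P_cr,old × (K_old/K_new)² = 7090 × (1/0.7)²
= 7090 × 2.041 = 14500 kN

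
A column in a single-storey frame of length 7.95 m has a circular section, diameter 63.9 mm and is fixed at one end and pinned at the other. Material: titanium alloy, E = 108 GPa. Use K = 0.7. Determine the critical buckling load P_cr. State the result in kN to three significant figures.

P_cr ≈ 28.2 kN

I = πd⁴/64 = π×63.9⁴/64 = 8.184×10^5 mm⁴
I = 8.184×10^5 mm⁴ = 8.184×10^-7 m⁴
Effective length L_e = K·L = 0.7 × 7.95 = 5.565 m
P_cr = π²EI / L_e² = π² × 108×10⁹ × 8.184×10^-7 / 5.565² = 2.817×10^4 N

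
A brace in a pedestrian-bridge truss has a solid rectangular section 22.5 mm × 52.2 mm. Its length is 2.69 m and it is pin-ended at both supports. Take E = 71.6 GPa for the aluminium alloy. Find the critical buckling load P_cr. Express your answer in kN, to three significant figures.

Buckling occurs about the weak axis: I_min = h·b³/12 with b = 22.5 mm (the shorter side).
I_min = 52.2×22.5³/12 = 4.955×10^4 mm⁴
I = 4.955×10^4 mm⁴ = 4.955×10^-8 m⁴
Effective length L_e = K·L = 1 × 2.69 = 2.690 m
P_cr = π²EI / L_e² = π² × 71.6×10⁹ × 4.955×10^-8 / 2.690² = 4.839×10^3 N

P_cr ≈ 4.84 kN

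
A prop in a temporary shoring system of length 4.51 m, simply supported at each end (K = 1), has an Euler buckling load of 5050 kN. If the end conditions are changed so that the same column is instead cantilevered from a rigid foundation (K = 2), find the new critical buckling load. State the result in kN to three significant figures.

P_cr ≈ 1260 kN

P_cr ∝ 1/K², so P_cr,new = P_cr,old × (K_old/K_new)² = 5050 × (1/2)²
= 5050 × 0.2500 = 1260 kN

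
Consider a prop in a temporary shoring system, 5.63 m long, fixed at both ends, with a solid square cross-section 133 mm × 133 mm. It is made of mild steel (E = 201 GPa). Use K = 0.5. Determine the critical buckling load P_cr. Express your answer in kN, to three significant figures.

P_cr ≈ 6530 kN

I = a⁴/12 = 133⁴/12 = 2.608×10^7 mm⁴
I = 2.608×10^7 mm⁴ = 2.608×10^-5 m⁴
Effective length L_e = K·L = 0.5 × 5.63 = 2.815 m
P_cr = π²EI / L_e² = π² × 201×10⁹ × 2.608×10^-5 / 2.815² = 6.528×10^6 N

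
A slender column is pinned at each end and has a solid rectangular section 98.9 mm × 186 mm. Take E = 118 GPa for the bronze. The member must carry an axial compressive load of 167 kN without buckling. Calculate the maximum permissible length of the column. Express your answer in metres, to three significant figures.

L_max ≈ 10.2 m

Buckling occurs about the weak axis: I_min = h·b³/12 with b = 98.9 mm (the shorter side).
I_min = 186×98.9³/12 = 1.499×10^7 mm⁴
I = 1.499×10^-5 m⁴
At the buckling limit P_cr = P = 1.670×10^5 N
From P_cr = π²EI/(K·L)²:  L = (1/K)·√(π²EI/P_cr) = (1/1)·√(π²×1.18×10^11×1.499×10^-5/1.670×10^5)
L = 10.2 m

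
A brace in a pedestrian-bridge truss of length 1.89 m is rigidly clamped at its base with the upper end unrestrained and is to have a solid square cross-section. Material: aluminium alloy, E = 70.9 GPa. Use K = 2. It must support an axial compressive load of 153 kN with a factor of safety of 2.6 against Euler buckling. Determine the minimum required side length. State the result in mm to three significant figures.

Required P_cr = n·P = 2.6 × 153 = 397.8 kN
L_e = K·L = 2 × 1.89 = 3.780 m
Required I = P_cr·L_e²/(π²E) = 3.978×10^5 × 3.780² / (π² × 7.09×10^10) = 8.123×10^-6 m⁴
I_req = 8.123×10^6 mm⁴
Solid square: I = a⁴/12  ⇒  a = (12I)^(1/4) = (12×8.123×10^6)^(1/4) = 99.4 mm

a ≈ 99.4 mm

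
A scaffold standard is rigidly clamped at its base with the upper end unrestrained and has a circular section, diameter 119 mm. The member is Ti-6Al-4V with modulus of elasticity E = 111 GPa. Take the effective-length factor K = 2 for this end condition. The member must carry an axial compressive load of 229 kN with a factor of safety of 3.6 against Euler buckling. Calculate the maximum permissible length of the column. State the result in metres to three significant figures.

I = πd⁴/64 = π×119⁴/64 = 9.844×10^6 mm⁴
I = 9.844×10^-6 m⁴
Required critical load P_cr = n·P = 3.6 × 229 = 824.4 kN = 8.244×10^5 N
From P_cr = π²EI/(K·L)²:  L = (1/K)·√(π²EI/P_cr) = (1/2)·√(π²×1.11×10^11×9.844×10^-6/8.244×10^5)
L = 1.81 m

L_max ≈ 1.81 m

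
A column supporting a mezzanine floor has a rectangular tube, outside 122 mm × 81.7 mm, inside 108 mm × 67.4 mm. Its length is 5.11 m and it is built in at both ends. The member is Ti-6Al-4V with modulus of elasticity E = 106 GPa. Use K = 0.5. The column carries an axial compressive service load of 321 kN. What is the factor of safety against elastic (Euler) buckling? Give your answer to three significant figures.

n ≈ 1.39

Weak-axis I_min = (h_o·b_o³ − h_i·b_i³)/12 with b_o = 81.7, b_i = 67.40 mm (shorter outer/inner sides).
I_min = (122×81.7³ − 108.0×67.40³)/12 = 2.789×10^6 mm⁴
I = 2.789×10^6 mm⁴ = 2.789×10^-6 m⁴
Effective length L_e = K·L = 0.5 × 5.11 = 2.555 m
P_cr = π²EI / L_e² = π² × 106×10⁹ × 2.789×10^-6 / 2.555² = 4.469×10^5 N
Factor of safety n = P_cr / P = 446.91 / 321 = 1.39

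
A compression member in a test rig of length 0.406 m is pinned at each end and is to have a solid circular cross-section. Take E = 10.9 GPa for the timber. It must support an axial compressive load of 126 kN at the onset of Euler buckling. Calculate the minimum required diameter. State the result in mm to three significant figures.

d ≈ 44.5 mm

L_e = K·L = 1 × 0.406 = 0.4060 m
Required I = P_cr·L_e²/(π²E) = 1.260×10^5 × 0.4060² / (π² × 1.09×10^10) = 1.931×10^-7 m⁴
I_req = 1.931×10^5 mm⁴
Solid circle: I = πd⁴/64  ⇒  d = (64I/π)^(1/4) = (64×1.931×10^5/π)^(1/4) = 44.5 mm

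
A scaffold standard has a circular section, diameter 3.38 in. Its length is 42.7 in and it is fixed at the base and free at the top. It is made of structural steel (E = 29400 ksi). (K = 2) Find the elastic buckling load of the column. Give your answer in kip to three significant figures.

P_cr ≈ 255 kip

I = πd⁴/64 = π×3.38⁴/64 = 6.407 in⁴
Effective length L_e = K·L = 2 × 42.7 = 85.40 in
P_cr = π²EI / L_e² = π² × 29400×10³ × 6.407 / 85.40² = 2.549×10^5 lb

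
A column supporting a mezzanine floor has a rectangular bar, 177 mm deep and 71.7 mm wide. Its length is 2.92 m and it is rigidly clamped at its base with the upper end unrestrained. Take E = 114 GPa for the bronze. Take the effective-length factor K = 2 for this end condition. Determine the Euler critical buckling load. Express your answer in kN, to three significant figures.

Buckling occurs about the weak axis: I_min = h·b³/12 with b = 71.7 mm (the shorter side).
I_min = 177×71.7³/12 = 5.437×10^6 mm⁴
I = 5.437×10^6 mm⁴ = 5.437×10^-6 m⁴
Effective length L_e = K·L = 2 × 2.92 = 5.840 m
P_cr = π²EI / L_e² = π² × 114×10⁹ × 5.437×10^-6 / 5.840² = 1.794×10^5 N

P_cr ≈ 179 kN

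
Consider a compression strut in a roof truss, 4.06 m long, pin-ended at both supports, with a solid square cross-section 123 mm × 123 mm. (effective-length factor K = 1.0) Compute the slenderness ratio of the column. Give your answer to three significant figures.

For a square r = a/√12 = 123/√12 = 35.51 mm
L_e = K·L = 1 × 4.06 m = 4.060 m = 4060.0 mm
λ = L_e / r_min = 4060.0 / 35.51 = 114

λ ≈ 114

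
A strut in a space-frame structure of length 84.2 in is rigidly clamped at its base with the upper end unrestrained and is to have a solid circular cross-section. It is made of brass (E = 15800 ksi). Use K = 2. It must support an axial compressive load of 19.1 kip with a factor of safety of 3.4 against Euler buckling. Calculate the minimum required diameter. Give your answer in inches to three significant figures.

d ≈ 3.94 in

Required P_cr = n·P = 3.4 × 19.1 = 64.94 kip
L_e = K·L = 2 × 84.2 = 168.4 in
Required I = P_cr·L_e²/(π²E) = 6.494×10^4 × 168.4² / (π² × 1.58×10^7) = 11.81 in⁴
Solid circle: I = πd⁴/64  ⇒  d = (64I/π)^(1/4) = (64×11.81/π)^(1/4) = 3.94 in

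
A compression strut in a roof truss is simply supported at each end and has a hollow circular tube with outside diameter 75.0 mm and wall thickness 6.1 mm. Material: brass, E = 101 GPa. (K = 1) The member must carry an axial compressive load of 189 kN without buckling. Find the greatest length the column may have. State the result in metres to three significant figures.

Inner diameter d_i = 75.0 − 2×6.1 = 62.80 mm
I = π(d_o⁴ − d_i⁴)/64 = π(75.0⁴ − 62.80⁴)/64 = 7.897×10^5 mm⁴
I = 7.897×10^-7 m⁴
At the buckling limit P_cr = P = 1.890×10^5 N
From P_cr = π²EI/(K·L)²:  L = (1/K)·√(π²EI/P_cr) = (1/1)·√(π²×1.01×10^11×7.897×10^-7/1.890×10^5)
L = 2.04 m

L_max ≈ 2.04 m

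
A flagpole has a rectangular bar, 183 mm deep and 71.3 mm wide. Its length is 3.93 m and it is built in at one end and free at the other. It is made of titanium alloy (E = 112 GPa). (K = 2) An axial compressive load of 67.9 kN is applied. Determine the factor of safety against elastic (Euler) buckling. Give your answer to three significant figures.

Buckling occurs about the weak axis: I_min = h·b³/12 with b = 71.3 mm (the shorter side).
I_min = 183×71.3³/12 = 5.528×10^6 mm⁴
I = 5.528×10^6 mm⁴ = 5.528×10^-6 m⁴
Effective length L_e = K·L = 2 × 3.93 = 7.860 m
P_cr = π²EI / L_e² = π² × 112×10⁹ × 5.528×10^-6 / 7.860² = 9.890×10^4 N
Factor of safety n = P_cr / P = 98.903 / 67.9 = 1.46

n ≈ 1.46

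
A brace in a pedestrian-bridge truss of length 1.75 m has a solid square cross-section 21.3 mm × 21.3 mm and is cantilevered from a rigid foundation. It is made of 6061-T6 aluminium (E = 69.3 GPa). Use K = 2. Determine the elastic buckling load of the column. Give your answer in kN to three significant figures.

P_cr ≈ 0.958 kN

I = a⁴/12 = 21.3⁴/12 = 1.715×10^4 mm⁴
I = 1.715×10^4 mm⁴ = 1.715×10^-8 m⁴
Effective length L_e = K·L = 2 × 1.75 = 3.500 m
P_cr = π²EI / L_e² = π² × 69.3×10⁹ × 1.715×10^-8 / 3.500² = 957.7 N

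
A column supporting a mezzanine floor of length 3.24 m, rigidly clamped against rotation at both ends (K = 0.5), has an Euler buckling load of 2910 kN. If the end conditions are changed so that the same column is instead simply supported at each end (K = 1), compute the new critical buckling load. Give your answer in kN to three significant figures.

P_cr ∝ 1/K², so P_cr,new = P_cr,old × (K_old/K_new)² = 2910 × (0.5/1)²
= 2910 × 0.2500 = 728 kN

P_cr ≈ 728 kN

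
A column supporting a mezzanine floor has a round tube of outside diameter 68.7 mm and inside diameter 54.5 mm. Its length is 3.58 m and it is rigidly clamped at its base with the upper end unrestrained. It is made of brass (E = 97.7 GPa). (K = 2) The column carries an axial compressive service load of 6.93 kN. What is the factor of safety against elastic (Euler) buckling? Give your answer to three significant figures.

n ≈ 1.79

d_o = 68.7 mm, d_i = 54.5 mm
I = π(d_o⁴ − d_i⁴)/64 = π(68.7⁴ − 54.50⁴)/64 = 6.604×10^5 mm⁴
I = 6.604×10^5 mm⁴ = 6.604×10^-7 m⁴
Effective length L_e = K·L = 2 × 3.58 = 7.160 m
P_cr = π²EI / L_e² = π² × 97.7×10⁹ × 6.604×10^-7 / 7.160² = 1.242×10^4 N
Factor of safety n = P_cr / P = 12.421 / 6.93 = 1.79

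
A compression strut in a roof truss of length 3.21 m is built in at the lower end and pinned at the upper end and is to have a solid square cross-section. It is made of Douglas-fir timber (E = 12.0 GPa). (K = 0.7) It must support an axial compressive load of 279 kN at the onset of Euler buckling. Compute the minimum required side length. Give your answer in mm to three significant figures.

L_e = K·L = 0.7 × 3.21 = 2.247 m
Required I = P_cr·L_e²/(π²E) = 2.790×10^5 × 2.247² / (π² × 1.20×10^10) = 1.189×10^-5 m⁴
I_req = 1.189×10^7 mm⁴
Solid square: I = a⁴/12  ⇒  a = (12I)^(1/4) = (12×1.189×10^7)^(1/4) = 109 mm

a ≈ 109 mm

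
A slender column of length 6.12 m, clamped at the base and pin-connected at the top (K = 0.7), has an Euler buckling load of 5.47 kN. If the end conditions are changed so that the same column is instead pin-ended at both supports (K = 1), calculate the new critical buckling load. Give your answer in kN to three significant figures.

P_cr ≈ 2.68 kN

P_cr ∝ 1/K², so P_cr,new = P_cr,old × (K_old/K_new)² = 5.47 × (0.7/1)²
= 5.47 × 0.4900 = 2.68 kN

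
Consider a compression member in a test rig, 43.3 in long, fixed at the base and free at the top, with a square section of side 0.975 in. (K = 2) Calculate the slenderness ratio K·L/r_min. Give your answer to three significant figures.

For a square r = a/√12 = 0.975/√12 = 0.2815 in
L_e = K·L = 2 × 43.3 = 86.60 in
λ = L_e / r_min = 86.600 / 0.2815 = 308

λ ≈ 308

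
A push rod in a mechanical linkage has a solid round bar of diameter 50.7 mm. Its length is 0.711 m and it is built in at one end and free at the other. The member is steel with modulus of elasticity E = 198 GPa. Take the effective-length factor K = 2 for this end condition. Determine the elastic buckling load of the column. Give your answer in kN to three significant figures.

P_cr ≈ 313 kN

I = πd⁴/64 = π×50.7⁴/64 = 3.243×10^5 mm⁴
I = 3.243×10^5 mm⁴ = 3.243×10^-7 m⁴
Effective length L_e = K·L = 2 × 0.711 = 1.422 m
P_cr = π²EI / L_e² = π² × 198×10⁹ × 3.243×10^-7 / 1.422² = 3.134×10^5 N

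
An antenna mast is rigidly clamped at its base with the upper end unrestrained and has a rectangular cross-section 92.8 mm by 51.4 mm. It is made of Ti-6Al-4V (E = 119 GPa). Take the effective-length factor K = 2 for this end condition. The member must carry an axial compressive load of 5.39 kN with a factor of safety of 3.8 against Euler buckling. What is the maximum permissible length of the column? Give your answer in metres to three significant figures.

L_max ≈ 3.88 m

Buckling occurs about the weak axis: I_min = h·b³/12 with b = 51.4 mm (the shorter side).
I_min = 92.8×51.4³/12 = 1.050×10^6 mm⁴
I = 1.050×10^-6 m⁴
Required critical load P_cr = n·P = 3.8 × 5.39 = 20.48 kN = 2.048×10^4 N
From P_cr = π²EI/(K·L)²:  L = (1/K)·√(π²EI/P_cr) = (1/2)·√(π²×1.19×10^11×1.050×10^-6/2.048×10^4)
L = 3.88 m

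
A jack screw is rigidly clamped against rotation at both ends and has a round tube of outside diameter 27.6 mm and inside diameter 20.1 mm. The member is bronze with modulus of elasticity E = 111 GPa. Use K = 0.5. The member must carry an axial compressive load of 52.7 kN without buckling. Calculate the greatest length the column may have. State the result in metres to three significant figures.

L_max ≈ 1.30 m

d_o = 27.6 mm, d_i = 20.1 mm
I = π(d_o⁴ − d_i⁴)/64 = π(27.6⁴ − 20.10⁴)/64 = 2.047×10^4 mm⁴
I = 2.047×10^-8 m⁴
At the buckling limit P_cr = P = 5.270×10^4 N
From P_cr = π²EI/(K·L)²:  L = (1/K)·√(π²EI/P_cr) = (1/0.5)·√(π²×1.11×10^11×2.047×10^-8/5.270×10^4)
L = 1.30 m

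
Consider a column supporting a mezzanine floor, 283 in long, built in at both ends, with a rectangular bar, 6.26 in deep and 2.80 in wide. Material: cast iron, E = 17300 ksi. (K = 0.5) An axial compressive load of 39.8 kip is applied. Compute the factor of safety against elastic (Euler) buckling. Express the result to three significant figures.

Buckling occurs about the weak axis: I_min = h·b³/12 with b = 2.80 in (the shorter side).
I_min = 6.26×2.80³/12 = 11.45 in⁴
Effective length L_e = K·L = 0.5 × 283 = 141.5 in
P_cr = π²EI / L_e² = π² × 17300×10³ × 11.45 / 141.5² = 9.766×10^4 lb
Factor of safety n = P_cr / P = 97.656 / 39.8 = 2.45

n ≈ 2.45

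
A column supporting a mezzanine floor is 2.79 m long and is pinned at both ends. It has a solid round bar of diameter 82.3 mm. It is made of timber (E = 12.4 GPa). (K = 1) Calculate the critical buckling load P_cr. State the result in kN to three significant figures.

I = πd⁴/64 = π×82.3⁴/64 = 2.252×10^6 mm⁴
I = 2.252×10^6 mm⁴ = 2.252×10^-6 m⁴
Effective length L_e = K·L = 1 × 2.79 = 2.790 m
P_cr = π²EI / L_e² = π² × 12.4×10⁹ × 2.252×10^-6 / 2.790² = 3.541×10^4 N

P_cr ≈ 35.4 kN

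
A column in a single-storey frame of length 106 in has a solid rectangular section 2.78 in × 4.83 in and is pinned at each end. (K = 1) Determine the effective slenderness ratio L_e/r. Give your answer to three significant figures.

λ ≈ 132

Buckling occurs about the weak axis: I_min = h·b³/12 with b = 2.78 in (the shorter side).
I_min = 4.83×2.78³/12 = 8.648 in⁴
A = 13.43 in²;  r_min = √(I/A) = √(8.648/13.43) = 0.8025 in
L_e = K·L = 1 × 106 = 106.0 in
λ = L_e / r_min = 106.00 / 0.8025 = 132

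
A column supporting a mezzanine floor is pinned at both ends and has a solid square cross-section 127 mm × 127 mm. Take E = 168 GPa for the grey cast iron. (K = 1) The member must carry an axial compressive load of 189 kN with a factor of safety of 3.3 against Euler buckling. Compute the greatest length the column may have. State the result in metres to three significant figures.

I = a⁴/12 = 127⁴/12 = 2.168×10^7 mm⁴
I = 2.168×10^-5 m⁴
Required critical load P_cr = n·P = 3.3 × 189 = 623.7 kN = 6.237×10^5 N
From P_cr = π²EI/(K·L)²:  L = (1/K)·√(π²EI/P_cr) = (1/1)·√(π²×1.68×10^11×2.168×10^-5/6.237×10^5)
L = 7.59 m

L_max ≈ 7.59 m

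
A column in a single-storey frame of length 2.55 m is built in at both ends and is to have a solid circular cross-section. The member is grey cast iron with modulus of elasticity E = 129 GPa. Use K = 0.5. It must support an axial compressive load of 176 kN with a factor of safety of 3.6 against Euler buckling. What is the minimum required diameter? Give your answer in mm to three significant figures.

d ≈ 63.7 mm

Required P_cr = n·P = 3.6 × 176 = 633.6 kN
L_e = K·L = 0.5 × 2.55 = 1.275 m
Required I = P_cr·L_e²/(π²E) = 6.336×10^5 × 1.275² / (π² × 1.29×10^11) = 8.090×10^-7 m⁴
I_req = 8.090×10^5 mm⁴
Solid circle: I = πd⁴/64  ⇒  d = (64I/π)^(1/4) = (64×8.090×10^5/π)^(1/4) = 63.7 mm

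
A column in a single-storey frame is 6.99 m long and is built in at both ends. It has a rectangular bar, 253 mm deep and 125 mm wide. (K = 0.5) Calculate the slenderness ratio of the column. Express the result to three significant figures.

λ ≈ 96.9

For a rectangle r_min = b/√12 = 125/√12 = 36.08 mm
L_e = K·L = 0.5 × 6.99 m = 3.495 m = 3495.0 mm
λ = L_e / r_min = 3495.0 / 36.08 = 96.9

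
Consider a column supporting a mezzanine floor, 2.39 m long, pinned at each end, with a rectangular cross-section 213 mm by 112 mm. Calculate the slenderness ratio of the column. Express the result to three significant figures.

λ ≈ 73.9

For a rectangle r_min = b/√12 = 112/√12 = 32.33 mm
L_e = K·L = 1 × 2.39 m = 2.390 m = 2390.0 mm
λ = L_e / r_min = 2390.0 / 32.33 = 73.9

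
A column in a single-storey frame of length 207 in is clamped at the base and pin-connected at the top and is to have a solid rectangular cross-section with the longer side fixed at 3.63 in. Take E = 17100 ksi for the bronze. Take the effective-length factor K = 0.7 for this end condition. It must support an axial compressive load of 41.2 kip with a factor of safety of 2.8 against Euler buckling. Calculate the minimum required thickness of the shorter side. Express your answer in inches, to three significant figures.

Required P_cr = n·P = 2.8 × 41.2 = 115.4 kip
L_e = K·L = 0.7 × 207 = 144.9 in
Required I = P_cr·L_e²/(π²E) = 1.154×10^5 × 144.9² / (π² × 1.71×10^7) = 14.35 in⁴
Rectangle, weak axis: I_min = h·b³/12 with h = 3.63 in fixed  ⇒  b = (12I/h)^(1/3) = 3.62 in

b ≈ 3.62 in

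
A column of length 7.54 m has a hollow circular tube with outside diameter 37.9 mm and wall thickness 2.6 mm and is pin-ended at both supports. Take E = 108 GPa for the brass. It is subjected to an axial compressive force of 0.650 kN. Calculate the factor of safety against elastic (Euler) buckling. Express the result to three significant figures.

n ≈ 1.30

Inner diameter d_i = 37.9 − 2×2.6 = 32.70 mm
I = π(d_o⁴ − d_i⁴)/64 = π(37.9⁴ − 32.70⁴)/64 = 4.516×10^4 mm⁴
I = 4.516×10^4 mm⁴ = 4.516×10^-8 m⁴
Effective length L_e = K·L = 1 × 7.54 = 7.540 m
P_cr = π²EI / L_e² = π² × 108×10⁹ × 4.516×10^-8 / 7.540² = 846.6 N
Factor of safety n = P_cr / P = 0.84662 / 0.650 = 1.30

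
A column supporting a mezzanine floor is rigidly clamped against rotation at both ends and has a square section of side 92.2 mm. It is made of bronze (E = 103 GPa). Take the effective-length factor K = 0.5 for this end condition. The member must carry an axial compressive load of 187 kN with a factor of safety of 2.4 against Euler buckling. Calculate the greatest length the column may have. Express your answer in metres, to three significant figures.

I = a⁴/12 = 92.2⁴/12 = 6.022×10^6 mm⁴
I = 6.022×10^-6 m⁴
Required critical load P_cr = n·P = 2.4 × 187 = 448.8 kN = 4.488×10^5 N
From P_cr = π²EI/(K·L)²:  L = (1/K)·√(π²EI/P_cr) = (1/0.5)·√(π²×1.03×10^11×6.022×10^-6/4.488×10^5)
L = 7.39 m

L_max ≈ 7.39 m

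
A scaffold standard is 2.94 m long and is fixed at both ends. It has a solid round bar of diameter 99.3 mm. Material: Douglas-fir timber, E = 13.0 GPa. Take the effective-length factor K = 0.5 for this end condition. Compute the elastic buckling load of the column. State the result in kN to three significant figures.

P_cr ≈ 283 kN

I = πd⁴/64 = π×99.3⁴/64 = 4.773×10^6 mm⁴
I = 4.773×10^6 mm⁴ = 4.773×10^-6 m⁴
Effective length L_e = K·L = 0.5 × 2.94 = 1.470 m
P_cr = π²EI / L_e² = π² × 13.0×10⁹ × 4.773×10^-6 / 1.470² = 2.834×10^5 N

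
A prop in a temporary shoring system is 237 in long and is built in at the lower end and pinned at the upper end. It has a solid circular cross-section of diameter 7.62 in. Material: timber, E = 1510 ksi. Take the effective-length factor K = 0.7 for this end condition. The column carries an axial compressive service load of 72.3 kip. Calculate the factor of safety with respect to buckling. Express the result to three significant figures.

I = πd⁴/64 = π×7.62⁴/64 = 165.5 in⁴
Effective length L_e = K·L = 0.7 × 237 = 165.9 in
P_cr = π²EI / L_e² = π² × 1510×10³ × 165.5 / 165.9² = 8.961×10^4 lb
Factor of safety n = P_cr / P = 89.614 / 72.3 = 1.24

n ≈ 1.24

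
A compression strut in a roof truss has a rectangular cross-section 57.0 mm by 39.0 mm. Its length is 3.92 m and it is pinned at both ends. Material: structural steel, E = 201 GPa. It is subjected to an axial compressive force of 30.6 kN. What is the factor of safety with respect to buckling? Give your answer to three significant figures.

Buckling occurs about the weak axis: I_min = h·b³/12 with b = 39.0 mm (the shorter side).
I_min = 57.0×39.0³/12 = 2.818×10^5 mm⁴
I = 2.818×10^5 mm⁴ = 2.818×10^-7 m⁴
Effective length L_e = K·L = 1 × 3.92 = 3.920 m
P_cr = π²EI / L_e² = π² × 201×10⁹ × 2.818×10^-7 / 3.920² = 3.638×10^4 N
Factor of safety n = P_cr / P = 36.376 / 30.6 = 1.19

n ≈ 1.19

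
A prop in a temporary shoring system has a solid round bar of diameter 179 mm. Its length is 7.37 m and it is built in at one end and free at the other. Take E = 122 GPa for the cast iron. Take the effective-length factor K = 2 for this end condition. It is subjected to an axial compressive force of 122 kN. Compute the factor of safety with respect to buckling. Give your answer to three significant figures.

I = πd⁴/64 = π×179⁴/64 = 5.039×10^7 mm⁴
I = 5.039×10^7 mm⁴ = 5.039×10^-5 m⁴
Effective length L_e = K·L = 2 × 7.37 = 14.74 m
P_cr = π²EI / L_e² = π² × 122×10⁹ × 5.039×10^-5 / 14.74² = 2.793×10^5 N
Factor of safety n = P_cr / P = 279.28 / 122 = 2.29

n ≈ 2.29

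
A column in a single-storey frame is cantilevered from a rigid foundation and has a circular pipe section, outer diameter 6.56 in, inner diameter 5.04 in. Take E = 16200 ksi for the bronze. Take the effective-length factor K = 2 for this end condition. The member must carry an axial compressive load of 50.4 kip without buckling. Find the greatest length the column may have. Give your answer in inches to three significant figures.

L_max ≈ 217 in

d_o = 6.56 in, d_i = 5.04 in
I = π(d_o⁴ − d_i⁴)/64 = π(6.56⁴ − 5.040⁴)/64 = 59.23 in⁴
At the buckling limit P_cr = P = 5.040×10^4 lb
From P_cr = π²EI/(K·L)²:  L = (1/K)·√(π²EI/P_cr) = (1/2)·√(π²×1.62×10^7×59.23/5.040×10^4)
L = 217 in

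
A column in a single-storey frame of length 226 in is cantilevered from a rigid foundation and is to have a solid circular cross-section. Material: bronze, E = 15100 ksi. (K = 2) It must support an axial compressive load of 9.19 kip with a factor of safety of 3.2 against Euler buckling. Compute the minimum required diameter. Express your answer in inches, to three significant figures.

Required P_cr = n·P = 3.2 × 9.19 = 29.41 kip
L_e = K·L = 2 × 226 = 452.0 in
Required I = P_cr·L_e²/(π²E) = 2.941×10^4 × 452.0² / (π² × 1.51×10^7) = 40.31 in⁴
Solid circle: I = πd⁴/64  ⇒  d = (64I/π)^(1/4) = (64×40.31/π)^(1/4) = 5.35 in

d ≈ 5.35 in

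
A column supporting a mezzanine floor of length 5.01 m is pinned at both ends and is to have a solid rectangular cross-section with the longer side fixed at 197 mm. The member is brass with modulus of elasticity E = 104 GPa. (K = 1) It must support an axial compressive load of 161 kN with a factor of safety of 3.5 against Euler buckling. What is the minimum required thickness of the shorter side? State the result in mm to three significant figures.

b ≈ 94.3 mm

Required P_cr = n·P = 3.5 × 161 = 563.5 kN
L_e = K·L = 1 × 5.01 = 5.010 m
Required I = P_cr·L_e²/(π²E) = 5.635×10^5 × 5.010² / (π² × 1.04×10^11) = 1.378×10^-5 m⁴
I_req = 1.378×10^7 mm⁴
Rectangle, weak axis: I_min = h·b³/12 with h = 197 mm fixed  ⇒  b = (12I/h)^(1/3) = 94.3 mm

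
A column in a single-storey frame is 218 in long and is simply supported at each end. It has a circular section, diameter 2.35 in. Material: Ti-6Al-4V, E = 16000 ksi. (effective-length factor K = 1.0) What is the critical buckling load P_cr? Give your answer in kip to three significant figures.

I = πd⁴/64 = π×2.35⁴/64 = 1.497 in⁴
Effective length L_e = K·L = 1 × 218 = 218.0 in
P_cr = π²EI / L_e² = π² × 16000×10³ × 1.497 / 218.0² = 4.974×10^3 lb

P_cr ≈ 4.97 kip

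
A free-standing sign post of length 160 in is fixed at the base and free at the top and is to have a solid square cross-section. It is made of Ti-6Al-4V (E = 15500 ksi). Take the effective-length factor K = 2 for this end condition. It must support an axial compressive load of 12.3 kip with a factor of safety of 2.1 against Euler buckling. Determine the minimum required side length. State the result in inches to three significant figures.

Required P_cr = n·P = 2.1 × 12.3 = 25.83 kip
L_e = K·L = 2 × 160 = 320.0 in
Required I = P_cr·L_e²/(π²E) = 2.583×10^4 × 320.0² / (π² × 1.55×10^7) = 17.29 in⁴
Solid square: I = a⁴/12  ⇒  a = (12I)^(1/4) = (12×17.29)^(1/4) = 3.80 in

a ≈ 3.80 in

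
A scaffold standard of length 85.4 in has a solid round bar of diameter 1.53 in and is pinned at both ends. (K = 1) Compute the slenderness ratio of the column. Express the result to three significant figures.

I = πd⁴/64 = π×1.53⁴/64 = 0.2690 in⁴
A = 1.839 in²;  r_min = √(I/A) = √(0.2690/1.839) = 0.3825 in
L_e = K·L = 1 × 85.4 = 85.40 in
λ = L_e / r_min = 85.400 / 0.3825 = 223

λ ≈ 223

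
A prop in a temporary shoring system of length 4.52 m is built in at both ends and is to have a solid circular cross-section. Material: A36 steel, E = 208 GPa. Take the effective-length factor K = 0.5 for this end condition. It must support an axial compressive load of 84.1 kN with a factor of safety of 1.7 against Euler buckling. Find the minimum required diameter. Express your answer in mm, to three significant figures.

Required P_cr = n·P = 1.7 × 84.1 = 143.0 kN
L_e = K·L = 0.5 × 4.52 = 2.260 m
Required I = P_cr·L_e²/(π²E) = 1.430×10^5 × 2.260² / (π² × 2.08×10^11) = 3.557×10^-7 m⁴
I_req = 3.557×10^5 mm⁴
Solid circle: I = πd⁴/64  ⇒  d = (64I/π)^(1/4) = (64×3.557×10^5/π)^(1/4) = 51.9 mm

d ≈ 51.9 mm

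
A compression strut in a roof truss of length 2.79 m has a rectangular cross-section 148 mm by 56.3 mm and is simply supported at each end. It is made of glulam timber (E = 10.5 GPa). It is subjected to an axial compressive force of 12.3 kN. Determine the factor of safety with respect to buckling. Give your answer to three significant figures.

n ≈ 2.38

Buckling occurs about the weak axis: I_min = h·b³/12 with b = 56.3 mm (the shorter side).
I_min = 148×56.3³/12 = 2.201×10^6 mm⁴
I = 2.201×10^6 mm⁴ = 2.201×10^-6 m⁴
Effective length L_e = K·L = 1 × 2.79 = 2.790 m
P_cr = π²EI / L_e² = π² × 10.5×10⁹ × 2.201×10^-6 / 2.790² = 2.930×10^4 N
Factor of safety n = P_cr / P = 29.301 / 12.3 = 2.38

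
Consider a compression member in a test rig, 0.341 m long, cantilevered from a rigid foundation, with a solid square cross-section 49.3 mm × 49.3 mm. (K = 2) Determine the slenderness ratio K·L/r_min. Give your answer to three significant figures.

For a square r = a/√12 = 49.3/√12 = 14.23 mm
L_e = K·L = 2 × 0.341 m = 0.6820 m = 682.00 mm
λ = L_e / r_min = 682.00 / 14.23 = 47.9

λ ≈ 47.9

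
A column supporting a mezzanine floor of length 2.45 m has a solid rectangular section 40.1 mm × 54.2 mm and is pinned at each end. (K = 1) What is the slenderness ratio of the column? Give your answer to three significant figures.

For a rectangle r_min = b/√12 = 40.1/√12 = 11.58 mm
L_e = K·L = 1 × 2.45 m = 2.450 m = 2450.0 mm
λ = L_e / r_min = 2450.0 / 11.58 = 212

λ ≈ 212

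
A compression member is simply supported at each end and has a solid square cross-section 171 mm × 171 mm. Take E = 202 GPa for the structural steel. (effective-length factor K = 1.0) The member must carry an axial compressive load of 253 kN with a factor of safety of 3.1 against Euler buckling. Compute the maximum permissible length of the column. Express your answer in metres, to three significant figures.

I = a⁴/12 = 171⁴/12 = 7.125×10^7 mm⁴
I = 7.125×10^-5 m⁴
Required critical load P_cr = n·P = 3.1 × 253 = 784.3 kN = 7.843×10^5 N
From P_cr = π²EI/(K·L)²:  L = (1/K)·√(π²EI/P_cr) = (1/1)·√(π²×2.02×10^11×7.125×10^-5/7.843×10^5)
L = 13.5 m

L_max ≈ 13.5 m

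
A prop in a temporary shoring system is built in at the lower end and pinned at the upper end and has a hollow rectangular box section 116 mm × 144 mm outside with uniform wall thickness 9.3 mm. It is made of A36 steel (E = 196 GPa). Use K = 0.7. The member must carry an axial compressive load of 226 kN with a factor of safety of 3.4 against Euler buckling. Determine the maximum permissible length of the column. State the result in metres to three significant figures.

L_max ≈ 6.83 m

Inner dimensions: h_i = 144 − 2×9.3 = 125.4 mm, b_i = 116 − 2×9.3 = 97.40 mm
Weak-axis I_min = (h_o·b_o³ − h_i·b_i³)/12 with b_o = 116, b_i = 97.40 mm (shorter outer/inner sides).
I_min = (144×116³ − 125.4×97.40³)/12 = 9.075×10^6 mm⁴
I = 9.075×10^-6 m⁴
Required critical load P_cr = n·P = 3.4 × 226 = 768.4 kN = 7.684×10^5 N
From P_cr = π²EI/(K·L)²:  L = (1/K)·√(π²EI/P_cr) = (1/0.7)·√(π²×1.96×10^11×9.075×10^-6/7.684×10^5)
L = 6.83 m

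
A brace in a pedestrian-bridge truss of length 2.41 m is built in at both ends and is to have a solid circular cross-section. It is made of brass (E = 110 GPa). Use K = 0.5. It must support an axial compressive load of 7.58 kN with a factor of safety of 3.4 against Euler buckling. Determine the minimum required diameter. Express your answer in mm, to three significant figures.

Required P_cr = n·P = 3.4 × 7.58 = 25.77 kN
L_e = K·L = 0.5 × 2.41 = 1.205 m
Required I = P_cr·L_e²/(π²E) = 2.577×10^4 × 1.205² / (π² × 1.10×10^11) = 3.447×10^-8 m⁴
I_req = 3.447×10^4 mm⁴
Solid circle: I = πd⁴/64  ⇒  d = (64I/π)^(1/4) = (64×3.447×10^4/π)^(1/4) = 28.9 mm

d ≈ 28.9 mm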